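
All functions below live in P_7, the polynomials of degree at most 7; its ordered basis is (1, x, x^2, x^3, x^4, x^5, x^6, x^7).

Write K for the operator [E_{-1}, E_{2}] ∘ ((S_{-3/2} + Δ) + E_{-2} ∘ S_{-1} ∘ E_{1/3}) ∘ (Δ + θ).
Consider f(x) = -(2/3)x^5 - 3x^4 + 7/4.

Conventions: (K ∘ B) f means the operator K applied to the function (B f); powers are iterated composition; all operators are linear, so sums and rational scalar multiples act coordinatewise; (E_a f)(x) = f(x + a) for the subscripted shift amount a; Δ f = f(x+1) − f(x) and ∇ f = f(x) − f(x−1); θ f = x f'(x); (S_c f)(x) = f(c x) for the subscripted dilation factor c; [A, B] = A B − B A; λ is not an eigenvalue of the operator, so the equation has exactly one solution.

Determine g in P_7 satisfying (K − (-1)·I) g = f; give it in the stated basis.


g(x) = -(2/3)x^5 - 3x^4 + 7/4

write g with unknown coordinates in the stated basis and equate coefficients in (K − (-1)·I) g = f
solving from the highest basis element down gives g = -(2/3)x^5 - 3x^4 + 7/4
check: K g = 0
so K g − (-1)·g = -(2/3)x^5 - 3x^4 + 7/4 = f ✓


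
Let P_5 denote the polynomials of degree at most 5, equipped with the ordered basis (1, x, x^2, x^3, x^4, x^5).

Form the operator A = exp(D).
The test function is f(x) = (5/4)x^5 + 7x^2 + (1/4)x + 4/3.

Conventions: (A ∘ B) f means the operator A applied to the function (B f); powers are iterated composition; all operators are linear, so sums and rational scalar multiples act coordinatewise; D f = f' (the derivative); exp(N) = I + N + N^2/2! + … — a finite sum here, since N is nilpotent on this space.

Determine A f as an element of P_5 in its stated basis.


order-1 term: (25/4)x^4 + 14x + 1/4
order-2 term: (25/2)x^3 + 7
order-3 term: (25/2)x^2
order-4 term: (25/4)x
order-5 term: 5/4
the series for exp(D) f terminates at order 5
exp(D) f = (5/4)x^5 + (25/4)x^4 + (25/2)x^3 + (39/2)x^2 + (41/2)x + 59/6

g(x) = (5/4)x^5 + (25/4)x^4 + (25/2)x^3 + (39/2)x^2 + (41/2)x + 59/6


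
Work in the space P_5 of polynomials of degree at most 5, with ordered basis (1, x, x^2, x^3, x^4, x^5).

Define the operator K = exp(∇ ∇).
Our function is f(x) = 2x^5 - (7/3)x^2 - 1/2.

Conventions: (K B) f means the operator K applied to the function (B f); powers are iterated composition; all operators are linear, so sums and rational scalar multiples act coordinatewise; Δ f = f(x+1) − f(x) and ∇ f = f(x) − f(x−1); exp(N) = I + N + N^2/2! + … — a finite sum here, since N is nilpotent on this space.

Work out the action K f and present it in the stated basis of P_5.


order-1 term: 40x^3 - 120x^2 + 140x - 194/3
order-2 term: 120x - 240
the series for exp(∇ ∇) f terminates at order 2
exp(∇ ∇) f = 2x^5 + 40x^3 - (367/3)x^2 + 260x - 1831/6

the result is g(x) = 2x^5 + 40x^3 - (367/3)x^2 + 260x - 1831/6


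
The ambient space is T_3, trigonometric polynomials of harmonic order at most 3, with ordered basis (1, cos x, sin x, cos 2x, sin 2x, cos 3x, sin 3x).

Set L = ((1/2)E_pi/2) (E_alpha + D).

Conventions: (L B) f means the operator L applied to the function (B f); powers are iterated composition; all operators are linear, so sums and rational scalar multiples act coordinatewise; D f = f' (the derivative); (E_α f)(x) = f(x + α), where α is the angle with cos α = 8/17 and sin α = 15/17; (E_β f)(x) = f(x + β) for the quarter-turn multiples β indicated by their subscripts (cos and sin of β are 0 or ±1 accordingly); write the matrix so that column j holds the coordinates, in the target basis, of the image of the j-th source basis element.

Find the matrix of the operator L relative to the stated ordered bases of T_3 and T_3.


the matrix is [[1/2, 0, 0, 0, 0, 0, 0]; [0, -16/17, 4/17, 0, 0, 0, 0]; [0, -4/17, -16/17, 0, 0, 0, 0]; [0, 0, 0, 161/578, -409/289, 0, 0]; [0, 0, 0, 409/289, 161/578, 0, 0]; [0, 0, 0, 0, 0, 7122/4913, 2444/4913]; [0, 0, 0, 0, 0, -2444/4913, 7122/4913]] (rows listed top to bottom)

image of 1: 1/2
image of cos x: -(16/17)cos x - (4/17)sin x
image of sin x: (4/17)cos x - (16/17)sin x
image of cos 2x: (161/578)cos 2x + (409/289)sin 2x
image of sin 2x: -(409/289)cos 2x + (161/578)sin 2x
image of cos 3x: (7122/4913)cos 3x - (2444/4913)sin 3x
image of sin 3x: (2444/4913)cos 3x + (7122/4913)sin 3x
each image's coordinates form column j of the matrix


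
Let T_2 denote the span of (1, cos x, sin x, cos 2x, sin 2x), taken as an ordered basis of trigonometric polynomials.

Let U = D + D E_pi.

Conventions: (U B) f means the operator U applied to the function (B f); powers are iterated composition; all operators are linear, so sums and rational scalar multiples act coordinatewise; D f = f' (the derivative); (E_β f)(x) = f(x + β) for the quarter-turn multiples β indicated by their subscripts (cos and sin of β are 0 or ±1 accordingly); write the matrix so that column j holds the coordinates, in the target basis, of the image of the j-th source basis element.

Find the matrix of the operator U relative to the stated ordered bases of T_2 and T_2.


the matrix is [[0, 0, 0, 0, 0]; [0, 0, 0, 0, 0]; [0, 0, 0, 0, 0]; [0, 0, 0, 0, 4]; [0, 0, 0, -4, 0]] (rows listed top to bottom)

image of 1: 0
image of cos x: 0
image of sin x: 0
image of cos 2x: -4sin 2x
image of sin 2x: 4cos 2x
each image's coordinates form column j of the matrix


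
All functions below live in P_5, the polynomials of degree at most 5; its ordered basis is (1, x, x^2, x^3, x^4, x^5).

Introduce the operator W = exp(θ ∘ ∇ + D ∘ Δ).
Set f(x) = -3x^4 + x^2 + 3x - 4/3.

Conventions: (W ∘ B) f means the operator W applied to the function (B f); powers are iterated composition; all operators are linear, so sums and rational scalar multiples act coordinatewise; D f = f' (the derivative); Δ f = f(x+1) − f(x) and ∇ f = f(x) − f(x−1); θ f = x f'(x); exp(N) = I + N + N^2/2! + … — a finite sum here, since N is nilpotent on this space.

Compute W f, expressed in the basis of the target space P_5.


the result is g(x) = -3x^4 - 36x^3 - 107x^2 - 169x - 412/3

order-1 term: -36x^3 - 46x - 10
order-2 term: -108x^2 - 54x - 54
order-3 term: -72x - 72
the series for exp(θ ∘ ∇ + D ∘ Δ) f terminates at order 3
exp(θ ∘ ∇ + D ∘ Δ) f = -3x^4 - 36x^3 - 107x^2 - 169x - 412/3


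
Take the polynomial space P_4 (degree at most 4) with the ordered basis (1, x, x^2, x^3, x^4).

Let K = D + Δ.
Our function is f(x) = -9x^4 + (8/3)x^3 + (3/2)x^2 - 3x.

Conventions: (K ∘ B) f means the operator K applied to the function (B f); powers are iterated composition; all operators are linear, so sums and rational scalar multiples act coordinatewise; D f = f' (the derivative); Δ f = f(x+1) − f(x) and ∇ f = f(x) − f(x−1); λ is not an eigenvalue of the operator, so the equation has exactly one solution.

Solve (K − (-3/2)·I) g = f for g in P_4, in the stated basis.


write g with unknown coordinates in the stated basis and equate coefficients in (K − (-3/2)·I) g = f
solving from the highest basis element down gives g = -6x^4 + (304/9)x^3 - (991/9)x^2 + (6482/27)x - 21482/81
check: K g = -48x^3 + (500/3)x^2 - (3268/9)x + 10741/27
so K g − (-3/2)·g = -9x^4 + (8/3)x^3 + (3/2)x^2 - 3x = f ✓

g(x) = -6x^4 + (304/9)x^3 - (991/9)x^2 + (6482/27)x - 21482/81


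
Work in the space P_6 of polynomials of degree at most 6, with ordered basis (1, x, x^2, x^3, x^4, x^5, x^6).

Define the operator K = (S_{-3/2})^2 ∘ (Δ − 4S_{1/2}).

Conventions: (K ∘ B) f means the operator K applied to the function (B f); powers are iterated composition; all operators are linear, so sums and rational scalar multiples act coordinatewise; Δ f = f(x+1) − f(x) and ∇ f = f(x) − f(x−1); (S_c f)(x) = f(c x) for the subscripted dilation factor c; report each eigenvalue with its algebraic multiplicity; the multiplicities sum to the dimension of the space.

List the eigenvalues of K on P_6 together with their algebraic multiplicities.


λ = -531441/65536 (multiplicity 1), λ = -59049/8192 (multiplicity 1), λ = -6561/1024 (multiplicity 1), λ = -729/128 (multiplicity 1), λ = -81/16 (multiplicity 1), λ = -9/2 (multiplicity 1), λ = -4 (multiplicity 1)

image of 1: -4
image of x: -(9/2)x + 1
image of x^2: -(81/16)x^2 + (9/2)x + 1
image of x^3: -(729/128)x^3 + (243/16)x^2 + (27/4)x + 1
image of x^4: -(6561/1024)x^4 + (729/16)x^3 + (243/8)x^2 + 9x + 1
image of x^5: -(59049/8192)x^5 + (32805/256)x^4 + (3645/32)x^3 + (405/8)x^2 + (45/4)x + 1
image of x^6: -(531441/65536)x^6 + (177147/512)x^5 + (98415/256)x^4 + (3645/16)x^3 + (1215/16)x^2 + (27/2)x + 1
the matrix is upper triangular; its diagonal is (-4, -9/2, -81/16, -729/128, -6561/1024, -59049/8192, -531441/65536)
for a triangular matrix the eigenvalues are the diagonal entries, with algebraic multiplicity their repetition count


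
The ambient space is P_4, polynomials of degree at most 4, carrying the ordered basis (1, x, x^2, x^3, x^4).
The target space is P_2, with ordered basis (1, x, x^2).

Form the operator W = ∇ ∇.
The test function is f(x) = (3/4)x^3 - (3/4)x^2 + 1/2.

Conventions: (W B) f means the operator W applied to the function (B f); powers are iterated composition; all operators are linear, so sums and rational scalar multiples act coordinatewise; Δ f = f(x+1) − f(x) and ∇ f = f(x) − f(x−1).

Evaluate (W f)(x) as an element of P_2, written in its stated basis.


∇ f = (9/4)x^2 - (15/4)x + 3/2
∇ ∇ f = (9/2)x - 6

g(x) = (9/2)x - 6


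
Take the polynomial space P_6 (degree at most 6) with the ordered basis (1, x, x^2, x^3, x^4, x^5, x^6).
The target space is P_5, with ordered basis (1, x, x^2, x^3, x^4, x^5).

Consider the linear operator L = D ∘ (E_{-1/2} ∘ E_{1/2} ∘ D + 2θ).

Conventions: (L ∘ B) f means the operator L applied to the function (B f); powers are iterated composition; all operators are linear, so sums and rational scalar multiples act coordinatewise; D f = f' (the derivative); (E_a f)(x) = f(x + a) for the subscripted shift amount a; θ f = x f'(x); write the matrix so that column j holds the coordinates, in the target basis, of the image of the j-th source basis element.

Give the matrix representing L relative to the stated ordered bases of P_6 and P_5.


image of 1: 0
image of x: 2
image of x^2: 8x + 2
image of x^3: 18x^2 + 6x
image of x^4: 32x^3 + 12x^2
image of x^5: 50x^4 + 20x^3
image of x^6: 72x^5 + 30x^4
each image's coordinates form column j of the matrix

the matrix is [[0, 2, 2, 0, 0, 0, 0]; [0, 0, 8, 6, 0, 0, 0]; [0, 0, 0, 18, 12, 0, 0]; [0, 0, 0, 0, 32, 20, 0]; [0, 0, 0, 0, 0, 50, 30]; [0, 0, 0, 0, 0, 0, 72]] (rows listed top to bottom)


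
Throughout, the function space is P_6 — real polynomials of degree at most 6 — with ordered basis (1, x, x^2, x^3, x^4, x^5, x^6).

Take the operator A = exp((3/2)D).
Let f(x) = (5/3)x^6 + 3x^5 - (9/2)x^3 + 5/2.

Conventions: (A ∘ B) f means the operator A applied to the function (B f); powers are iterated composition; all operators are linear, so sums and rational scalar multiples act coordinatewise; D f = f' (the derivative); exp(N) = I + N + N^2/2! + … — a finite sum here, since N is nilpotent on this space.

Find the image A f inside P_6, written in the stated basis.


order-1 term: 15x^5 + (45/2)x^4 - (81/4)x^2
order-2 term: (225/4)x^4 + (135/2)x^3 - (243/8)x
order-3 term: (225/2)x^3 + (405/4)x^2 - 243/16
order-4 term: (2025/16)x^2 + (1215/16)x
order-5 term: (1215/16)x + 729/32
order-6 term: 1215/64
the series for exp((3/2)D) f terminates at order 6
exp((3/2)D) f = (5/3)x^6 + 18x^5 + (315/4)x^4 + (351/2)x^3 + (3321/16)x^2 + (243/2)x + 1861/64

the result is g(x) = (5/3)x^6 + 18x^5 + (315/4)x^4 + (351/2)x^3 + (3321/16)x^2 + (243/2)x + 1861/64


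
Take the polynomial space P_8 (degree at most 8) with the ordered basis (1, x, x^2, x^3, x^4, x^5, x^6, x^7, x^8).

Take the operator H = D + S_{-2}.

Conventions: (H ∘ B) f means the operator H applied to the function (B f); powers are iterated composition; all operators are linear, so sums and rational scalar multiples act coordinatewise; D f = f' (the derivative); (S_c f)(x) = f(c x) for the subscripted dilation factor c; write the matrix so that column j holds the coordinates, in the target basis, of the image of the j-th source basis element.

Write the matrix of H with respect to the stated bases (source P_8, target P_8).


image of 1: 1
image of x: -2x + 1
image of x^2: 4x^2 + 2x
image of x^3: -8x^3 + 3x^2
image of x^4: 16x^4 + 4x^3
image of x^5: -32x^5 + 5x^4
image of x^6: 64x^6 + 6x^5
image of x^7: -128x^7 + 7x^6
image of x^8: 256x^8 + 8x^7
each image's coordinates form column j of the matrix

the matrix is [[1, 1, 0, 0, 0, 0, 0, 0, 0]; [0, -2, 2, 0, 0, 0, 0, 0, 0]; [0, 0, 4, 3, 0, 0, 0, 0, 0]; [0, 0, 0, -8, 4, 0, 0, 0, 0]; [0, 0, 0, 0, 16, 5, 0, 0, 0]; [0, 0, 0, 0, 0, -32, 6, 0, 0]; [0, 0, 0, 0, 0, 0, 64, 7, 0]; [0, 0, 0, 0, 0, 0, 0, -128, 8]; [0, 0, 0, 0, 0, 0, 0, 0, 256]] (rows listed top to bottom)


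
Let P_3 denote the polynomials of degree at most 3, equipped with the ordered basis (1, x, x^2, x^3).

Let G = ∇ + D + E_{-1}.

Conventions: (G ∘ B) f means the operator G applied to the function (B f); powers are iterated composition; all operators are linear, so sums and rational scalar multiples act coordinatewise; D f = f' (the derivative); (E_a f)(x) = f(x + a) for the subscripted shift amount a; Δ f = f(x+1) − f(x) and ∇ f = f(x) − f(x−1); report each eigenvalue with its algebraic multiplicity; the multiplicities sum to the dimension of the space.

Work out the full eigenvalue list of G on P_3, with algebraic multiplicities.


image of 1: 1
image of x: x + 1
image of x^2: x^2 + 2x
image of x^3: x^3 + 3x^2
the matrix is upper triangular; its diagonal is (1, 1, 1, 1)
for a triangular matrix the eigenvalues are the diagonal entries, with algebraic multiplicity their repetition count

λ = 1 (multiplicity 4)


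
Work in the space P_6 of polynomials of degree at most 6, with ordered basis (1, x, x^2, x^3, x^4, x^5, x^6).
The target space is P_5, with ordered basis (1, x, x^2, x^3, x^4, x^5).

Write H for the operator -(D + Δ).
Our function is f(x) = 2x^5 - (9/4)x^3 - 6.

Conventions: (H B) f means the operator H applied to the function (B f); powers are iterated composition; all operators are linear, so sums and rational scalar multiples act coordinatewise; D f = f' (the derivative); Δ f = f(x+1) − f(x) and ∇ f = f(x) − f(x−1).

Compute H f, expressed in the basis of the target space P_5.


g(x) = -20x^4 - 20x^3 - (13/2)x^2 - (13/4)x + 1/4

D f = 10x^4 - (27/4)x^2
Δ f = 10x^4 + 20x^3 + (53/4)x^2 + (13/4)x - 1/4
(D + Δ) f = 20x^4 + 20x^3 + (13/2)x^2 + (13/4)x - 1/4
(-(D + Δ)) f = -20x^4 - 20x^3 - (13/2)x^2 - (13/4)x + 1/4


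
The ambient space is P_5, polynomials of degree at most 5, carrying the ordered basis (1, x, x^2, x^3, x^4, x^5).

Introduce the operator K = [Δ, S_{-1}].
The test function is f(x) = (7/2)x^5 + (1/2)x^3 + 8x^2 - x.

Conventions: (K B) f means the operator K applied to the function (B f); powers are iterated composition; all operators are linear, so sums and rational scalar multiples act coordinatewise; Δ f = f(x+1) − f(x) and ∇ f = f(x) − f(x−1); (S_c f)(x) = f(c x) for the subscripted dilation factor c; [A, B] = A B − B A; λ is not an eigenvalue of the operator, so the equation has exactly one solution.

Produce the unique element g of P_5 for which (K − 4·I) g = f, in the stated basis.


the image equals g(x) = -(7/8)x^5 + (35/16)x^4 + (17/4)x^3 - 4x^2 + (5/8)x - 2

write g with unknown coordinates in the stated basis and equate coefficients in (K − 4·I) g = f
solving from the highest basis element down gives g = -(7/8)x^5 + (35/16)x^4 + (17/4)x^3 - 4x^2 + (5/8)x - 2
check: K g = (35/4)x^4 + (35/2)x^3 - 8x^2 + (3/2)x - 8
so K g − 4·g = (7/2)x^5 + (1/2)x^3 + 8x^2 - x = f ✓


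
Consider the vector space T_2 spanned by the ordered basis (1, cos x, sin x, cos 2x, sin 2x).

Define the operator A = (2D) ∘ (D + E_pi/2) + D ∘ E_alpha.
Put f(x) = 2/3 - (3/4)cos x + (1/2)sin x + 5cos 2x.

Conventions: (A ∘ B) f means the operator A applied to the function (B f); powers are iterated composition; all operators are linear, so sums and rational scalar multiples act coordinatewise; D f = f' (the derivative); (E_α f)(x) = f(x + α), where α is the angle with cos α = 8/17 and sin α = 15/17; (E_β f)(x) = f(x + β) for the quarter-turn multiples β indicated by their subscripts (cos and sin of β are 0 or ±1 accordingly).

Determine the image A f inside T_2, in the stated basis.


the image equals g(x) = (265/68)cos x - (71/34)sin x - (13960/289)cos 2x + (7390/289)sin 2x

D f = (1/2)cos x + (3/4)sin x - 10sin 2x
E_pi/2 f = 2/3 + (1/2)cos x + (3/4)sin x - 5cos 2x
(D + E_pi/2) f = 2/3 + cos x + (3/2)sin x - 5cos 2x - 10sin 2x
D (D + E_pi/2) f = (3/2)cos x - sin x - 20cos 2x + 10sin 2x
(2D) (D + E_pi/2) f = 3cos x - 2sin x - 40cos 2x + 20sin 2x
E_alpha f = 2/3 + (3/34)cos x + (61/68)sin x - (805/289)cos 2x - (1200/289)sin 2x
D E_alpha f = (61/68)cos x - (3/34)sin x - (2400/289)cos 2x + (1610/289)sin 2x
((2D) ∘ (D + E_pi/2) + D ∘ E_alpha) f = (265/68)cos x - (71/34)sin x - (13960/289)cos 2x + (7390/289)sin 2x


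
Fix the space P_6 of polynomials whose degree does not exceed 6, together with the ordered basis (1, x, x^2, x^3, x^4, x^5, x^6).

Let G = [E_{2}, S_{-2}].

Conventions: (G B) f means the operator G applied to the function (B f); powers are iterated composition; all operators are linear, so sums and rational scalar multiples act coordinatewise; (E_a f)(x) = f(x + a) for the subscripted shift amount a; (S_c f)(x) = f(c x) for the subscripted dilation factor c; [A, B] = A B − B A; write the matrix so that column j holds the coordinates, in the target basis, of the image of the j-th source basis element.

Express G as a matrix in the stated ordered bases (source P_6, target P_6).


image of 1: 0
image of x: -6
image of x^2: 24x + 12
image of x^3: -72x^2 - 72x - 72
image of x^4: 192x^3 + 288x^2 + 576x + 240
image of x^5: -480x^4 - 960x^3 - 2880x^2 - 2400x - 1056
image of x^6: 1152x^5 + 2880x^4 + 11520x^3 + 14400x^2 + 12672x + 4032
each image's coordinates form column j of the matrix

the matrix is [[0, -6, 12, -72, 240, -1056, 4032]; [0, 0, 24, -72, 576, -2400, 12672]; [0, 0, 0, -72, 288, -2880, 14400]; [0, 0, 0, 0, 192, -960, 11520]; [0, 0, 0, 0, 0, -480, 2880]; [0, 0, 0, 0, 0, 0, 1152]; [0, 0, 0, 0, 0, 0, 0]] (rows listed top to bottom)


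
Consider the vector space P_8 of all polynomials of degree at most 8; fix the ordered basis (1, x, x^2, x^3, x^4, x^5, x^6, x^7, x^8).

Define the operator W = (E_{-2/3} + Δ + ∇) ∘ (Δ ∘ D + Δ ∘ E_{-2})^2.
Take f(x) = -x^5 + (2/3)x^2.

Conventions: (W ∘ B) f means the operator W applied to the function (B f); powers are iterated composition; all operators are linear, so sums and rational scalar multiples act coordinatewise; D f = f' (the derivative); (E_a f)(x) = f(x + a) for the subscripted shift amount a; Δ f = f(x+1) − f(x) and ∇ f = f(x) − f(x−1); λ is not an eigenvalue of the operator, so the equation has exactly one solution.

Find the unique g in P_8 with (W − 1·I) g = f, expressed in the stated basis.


write g with unknown coordinates in the stated basis and equate coefficients in (W − 1·I) g = f
solving from the highest basis element down gives g = x^5 + 20x^3 + (58/3)x^2 + (1250/3)x + 9434/27
check: W g = 20x^3 + 20x^2 + (1250/3)x + 9434/27
so W g − 1·g = -x^5 + (2/3)x^2 = f ✓

the image equals g(x) = x^5 + 20x^3 + (58/3)x^2 + (1250/3)x + 9434/27


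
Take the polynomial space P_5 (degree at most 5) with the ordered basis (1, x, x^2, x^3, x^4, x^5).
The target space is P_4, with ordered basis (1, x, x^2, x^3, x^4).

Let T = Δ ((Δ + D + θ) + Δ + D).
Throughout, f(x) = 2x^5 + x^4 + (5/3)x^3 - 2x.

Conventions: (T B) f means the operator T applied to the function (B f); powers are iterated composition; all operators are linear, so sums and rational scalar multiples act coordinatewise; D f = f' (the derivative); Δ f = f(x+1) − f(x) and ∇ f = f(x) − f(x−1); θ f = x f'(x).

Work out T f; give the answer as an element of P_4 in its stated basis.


the image equals g(x) = 50x^4 + 276x^3 + 547x^2 + 553x + 223

Δ f = 10x^4 + 24x^3 + 31x^2 + 19x + 8/3
D f = 10x^4 + 4x^3 + 5x^2 - 2
θ f = 10x^5 + 4x^4 + 5x^3 - 2x
(Δ + D + θ) f = 10x^5 + 24x^4 + 33x^3 + 36x^2 + 17x + 2/3
Δ f = 10x^4 + 24x^3 + 31x^2 + 19x + 8/3
D f = 10x^4 + 4x^3 + 5x^2 - 2
((Δ + D + θ) + Δ + D) f = 10x^5 + 44x^4 + 61x^3 + 72x^2 + 36x + 4/3
Δ ((Δ + D + θ) + Δ + D) f = 50x^4 + 276x^3 + 547x^2 + 553x + 223


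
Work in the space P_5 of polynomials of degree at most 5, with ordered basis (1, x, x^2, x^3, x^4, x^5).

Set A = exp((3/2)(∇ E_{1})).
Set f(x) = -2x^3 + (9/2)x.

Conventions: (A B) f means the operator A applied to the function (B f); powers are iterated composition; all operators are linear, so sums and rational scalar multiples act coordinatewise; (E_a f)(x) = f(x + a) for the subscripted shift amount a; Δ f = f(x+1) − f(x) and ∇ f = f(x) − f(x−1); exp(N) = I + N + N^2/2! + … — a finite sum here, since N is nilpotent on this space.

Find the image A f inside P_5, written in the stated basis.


the image equals g(x) = -2x^3 - 9x^2 - 18x - 33/2

order-1 term: -9x^2 - 9x + 15/4
order-2 term: -(27/2)x - 27/2
order-3 term: -27/4
the series for exp((3/2)(∇ E_{1})) f terminates at order 3
exp((3/2)(∇ E_{1})) f = -2x^3 - 9x^2 - 18x - 33/2


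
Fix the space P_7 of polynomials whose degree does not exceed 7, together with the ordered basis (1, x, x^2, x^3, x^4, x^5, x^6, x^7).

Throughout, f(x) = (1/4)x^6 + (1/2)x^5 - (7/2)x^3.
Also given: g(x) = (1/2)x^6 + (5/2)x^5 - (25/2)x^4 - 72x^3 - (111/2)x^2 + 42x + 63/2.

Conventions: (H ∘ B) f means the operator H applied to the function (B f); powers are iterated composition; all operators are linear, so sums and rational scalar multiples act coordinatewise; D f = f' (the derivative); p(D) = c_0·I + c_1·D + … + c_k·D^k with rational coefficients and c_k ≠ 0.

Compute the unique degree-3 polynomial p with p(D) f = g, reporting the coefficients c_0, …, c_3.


c_0 = 2, c_1 = 1, c_2 = -2, c_3 = -3/2

D^0 f = (1/4)x^6 + (1/2)x^5 - (7/2)x^3
D^1 f = (3/2)x^5 + (5/2)x^4 - (21/2)x^2
D^2 f = (15/2)x^4 + 10x^3 - 21x
D^3 f = 30x^3 + 30x^2 - 21
matching coefficients of g against c_0 f + c_1 Df + … from the top degree down determines the c_i
solution: c_0 = 2, c_1 = 1, c_2 = -2, c_3 = -3/2


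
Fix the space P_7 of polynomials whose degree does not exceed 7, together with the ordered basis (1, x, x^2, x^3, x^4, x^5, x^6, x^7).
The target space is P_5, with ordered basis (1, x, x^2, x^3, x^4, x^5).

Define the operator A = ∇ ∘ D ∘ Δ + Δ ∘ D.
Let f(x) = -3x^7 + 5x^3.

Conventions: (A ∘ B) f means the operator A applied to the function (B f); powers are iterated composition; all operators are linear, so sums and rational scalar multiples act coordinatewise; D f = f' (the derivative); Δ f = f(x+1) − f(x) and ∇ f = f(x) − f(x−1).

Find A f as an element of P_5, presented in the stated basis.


g(x) = -126x^5 - 945x^4 - 420x^3 - 945x^2 - 96x - 18

Δ f = -21x^6 - 63x^5 - 105x^4 - 105x^3 - 48x^2 - 6x + 2
D Δ f = -126x^5 - 315x^4 - 420x^3 - 315x^2 - 96x - 6
∇ D Δ f = -630x^4 - 630x^2 - 12
D f = -21x^6 + 15x^2
Δ D f = -126x^5 - 315x^4 - 420x^3 - 315x^2 - 96x - 6
(∇ ∘ D ∘ Δ + Δ ∘ D) f = -126x^5 - 945x^4 - 420x^3 - 945x^2 - 96x - 18


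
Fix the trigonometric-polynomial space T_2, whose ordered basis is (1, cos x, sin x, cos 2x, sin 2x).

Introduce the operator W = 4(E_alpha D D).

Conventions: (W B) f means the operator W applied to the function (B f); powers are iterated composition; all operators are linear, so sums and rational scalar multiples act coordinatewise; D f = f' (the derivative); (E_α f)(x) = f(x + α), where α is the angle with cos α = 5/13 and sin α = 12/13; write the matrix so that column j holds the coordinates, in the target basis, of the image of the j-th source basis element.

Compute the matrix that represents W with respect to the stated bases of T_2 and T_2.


the matrix is [[0, 0, 0, 0, 0]; [0, -20/13, -48/13, 0, 0]; [0, 48/13, -20/13, 0, 0]; [0, 0, 0, 1904/169, -1920/169]; [0, 0, 0, 1920/169, 1904/169]] (rows listed top to bottom)

image of 1: 0
image of cos x: -(20/13)cos x + (48/13)sin x
image of sin x: -(48/13)cos x - (20/13)sin x
image of cos 2x: (1904/169)cos 2x + (1920/169)sin 2x
image of sin 2x: -(1920/169)cos 2x + (1904/169)sin 2x
each image's coordinates form column j of the matrix


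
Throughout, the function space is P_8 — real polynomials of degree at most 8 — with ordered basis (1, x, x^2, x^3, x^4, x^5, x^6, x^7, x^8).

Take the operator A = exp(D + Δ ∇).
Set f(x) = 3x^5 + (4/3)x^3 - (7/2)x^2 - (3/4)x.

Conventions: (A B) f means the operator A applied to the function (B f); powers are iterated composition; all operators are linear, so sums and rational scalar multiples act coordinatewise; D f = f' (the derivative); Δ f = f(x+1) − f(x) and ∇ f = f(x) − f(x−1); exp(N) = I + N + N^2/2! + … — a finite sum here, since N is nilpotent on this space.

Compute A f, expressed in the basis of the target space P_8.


order-1 term: 15x^4 + 60x^3 + 4x^2 + 31x - 31/4
order-2 term: 30x^3 + 180x^2 + 184x + 69/2
order-3 term: 30x^2 + 180x + 544/3
order-4 term: 15x + 60
order-5 term: 3
the series for exp(D + Δ ∇) f terminates at order 5
exp(D + Δ ∇) f = 3x^5 + 15x^4 + (274/3)x^3 + (421/2)x^2 + (1637/4)x + 3253/12

g(x) = 3x^5 + 15x^4 + (274/3)x^3 + (421/2)x^2 + (1637/4)x + 3253/12


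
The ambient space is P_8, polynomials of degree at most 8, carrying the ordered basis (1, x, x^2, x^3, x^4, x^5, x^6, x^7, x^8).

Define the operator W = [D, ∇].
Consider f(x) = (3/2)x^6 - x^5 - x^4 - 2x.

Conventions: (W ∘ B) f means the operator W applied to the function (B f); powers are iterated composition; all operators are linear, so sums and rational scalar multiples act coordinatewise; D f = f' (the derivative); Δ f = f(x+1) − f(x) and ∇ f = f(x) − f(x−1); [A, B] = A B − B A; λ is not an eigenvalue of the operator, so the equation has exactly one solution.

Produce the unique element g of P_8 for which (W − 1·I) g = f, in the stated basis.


write g with unknown coordinates in the stated basis and equate coefficients in (W − 1·I) g = f
solving from the highest basis element down gives g = -(3/2)x^6 + x^5 + x^4 + 2x
check: W g = 0
so W g − 1·g = (3/2)x^6 - x^5 - x^4 - 2x = f ✓

the result is g(x) = -(3/2)x^6 + x^5 + x^4 + 2x


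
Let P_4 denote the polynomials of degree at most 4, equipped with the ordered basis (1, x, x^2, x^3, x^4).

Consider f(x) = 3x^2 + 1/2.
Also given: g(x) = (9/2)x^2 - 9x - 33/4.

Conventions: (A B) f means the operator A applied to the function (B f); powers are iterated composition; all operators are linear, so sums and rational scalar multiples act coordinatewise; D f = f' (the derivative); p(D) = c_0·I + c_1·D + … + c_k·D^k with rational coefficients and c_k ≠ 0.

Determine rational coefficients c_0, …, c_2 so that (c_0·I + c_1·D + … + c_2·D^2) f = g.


D^0 f = 3x^2 + 1/2
D^1 f = 6x
D^2 f = 6
matching coefficients of g against c_0 f + c_1 Df + … from the top degree down determines the c_i
solution: c_0 = 3/2, c_1 = -3/2, c_2 = -3/2

p(D) = (3/2)·I − (3/2)·D − (3/2)·D^2, i.e. c_0 = 3/2, c_1 = -3/2, c_2 = -3/2


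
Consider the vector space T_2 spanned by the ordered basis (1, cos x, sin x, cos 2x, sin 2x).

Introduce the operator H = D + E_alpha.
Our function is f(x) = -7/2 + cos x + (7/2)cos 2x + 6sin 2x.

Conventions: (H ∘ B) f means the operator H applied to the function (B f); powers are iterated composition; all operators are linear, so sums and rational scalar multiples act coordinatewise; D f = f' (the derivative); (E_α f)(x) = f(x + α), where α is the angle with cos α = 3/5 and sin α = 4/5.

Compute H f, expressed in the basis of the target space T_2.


the image equals g(x) = -7/2 + (3/5)cos x - (9/5)sin x + (839/50)cos 2x - (301/25)sin 2x

D f = -sin x + 12cos 2x - 7sin 2x
E_alpha f = -7/2 + (3/5)cos x - (4/5)sin x + (239/50)cos 2x - (126/25)sin 2x
(D + E_alpha) f = -7/2 + (3/5)cos x - (9/5)sin x + (839/50)cos 2x - (301/25)sin 2x


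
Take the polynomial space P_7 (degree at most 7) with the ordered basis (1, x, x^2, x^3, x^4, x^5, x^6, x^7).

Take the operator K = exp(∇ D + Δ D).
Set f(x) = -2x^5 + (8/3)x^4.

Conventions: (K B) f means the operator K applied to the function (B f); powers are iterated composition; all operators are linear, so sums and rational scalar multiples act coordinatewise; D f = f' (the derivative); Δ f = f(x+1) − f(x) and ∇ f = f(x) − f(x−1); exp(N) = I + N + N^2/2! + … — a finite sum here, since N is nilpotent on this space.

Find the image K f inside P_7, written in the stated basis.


the image equals g(x) = -2x^5 + (8/3)x^4 - 80x^3 + 64x^2 - 560x + 448/3

order-1 term: -80x^3 + 64x^2 - 80x + 64/3
order-2 term: -480x + 128
the series for exp(∇ D + Δ D) f terminates at order 2
exp(∇ D + Δ D) f = -2x^5 + (8/3)x^4 - 80x^3 + 64x^2 - 560x + 448/3


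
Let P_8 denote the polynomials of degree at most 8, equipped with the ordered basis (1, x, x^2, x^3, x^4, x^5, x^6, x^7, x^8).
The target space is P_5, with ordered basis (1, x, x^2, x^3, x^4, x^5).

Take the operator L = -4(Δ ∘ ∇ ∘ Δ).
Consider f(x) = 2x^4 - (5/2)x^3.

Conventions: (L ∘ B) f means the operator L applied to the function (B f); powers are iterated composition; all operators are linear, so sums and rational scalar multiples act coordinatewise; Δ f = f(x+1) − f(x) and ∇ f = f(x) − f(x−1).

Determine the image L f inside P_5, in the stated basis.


g(x) = -192x - 36

Δ f = 8x^3 + (9/2)x^2 + (1/2)x - 1/2
∇ Δ f = 24x^2 - 15x + 4
Δ ∇ Δ f = 48x + 9
(-4(Δ ∘ ∇ ∘ Δ)) f = -192x - 36


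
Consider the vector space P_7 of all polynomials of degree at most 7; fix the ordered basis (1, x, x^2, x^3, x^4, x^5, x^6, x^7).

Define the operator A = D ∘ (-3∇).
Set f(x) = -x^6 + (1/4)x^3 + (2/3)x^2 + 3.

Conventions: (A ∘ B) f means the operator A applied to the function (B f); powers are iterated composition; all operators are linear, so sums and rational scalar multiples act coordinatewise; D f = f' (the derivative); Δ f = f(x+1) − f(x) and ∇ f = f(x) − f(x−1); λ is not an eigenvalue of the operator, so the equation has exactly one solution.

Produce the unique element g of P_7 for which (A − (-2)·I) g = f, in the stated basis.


the result is g(x) = -(1/2)x^6 - (45/2)x^4 + (361/8)x^3 - (1349/3)x^2 + (6669/8)x - 27041/16

write g with unknown coordinates in the stated basis and equate coefficients in (A − (-2)·I) g = f
solving from the highest basis element down gives g = -(1/2)x^6 - (45/2)x^4 + (361/8)x^3 - (1349/3)x^2 + (6669/8)x - 27041/16
check: A g = 45x^4 - 90x^3 + 900x^2 - (6669/4)x + 27065/8
so A g − (-2)·g = -x^6 + (1/4)x^3 + (2/3)x^2 + 3 = f ✓


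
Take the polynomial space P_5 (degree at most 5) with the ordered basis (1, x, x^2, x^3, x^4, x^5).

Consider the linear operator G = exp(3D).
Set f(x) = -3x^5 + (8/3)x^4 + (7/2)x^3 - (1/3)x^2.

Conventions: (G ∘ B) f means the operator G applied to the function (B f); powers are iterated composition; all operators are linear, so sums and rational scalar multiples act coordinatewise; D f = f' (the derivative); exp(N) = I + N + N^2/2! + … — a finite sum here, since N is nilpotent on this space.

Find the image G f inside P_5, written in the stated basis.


the image equals g(x) = -3x^5 - (127/3)x^4 - (469/2)x^3 - (3809/6)x^2 - (1669/2)x - 843/2

order-1 term: -45x^4 + 32x^3 + (63/2)x^2 - 2x
order-2 term: -270x^3 + 144x^2 + (189/2)x - 3
order-3 term: -810x^2 + 288x + 189/2
order-4 term: -1215x + 216
order-5 term: -729
the series for exp(3D) f terminates at order 5
exp(3D) f = -3x^5 - (127/3)x^4 - (469/2)x^3 - (3809/6)x^2 - (1669/2)x - 843/2


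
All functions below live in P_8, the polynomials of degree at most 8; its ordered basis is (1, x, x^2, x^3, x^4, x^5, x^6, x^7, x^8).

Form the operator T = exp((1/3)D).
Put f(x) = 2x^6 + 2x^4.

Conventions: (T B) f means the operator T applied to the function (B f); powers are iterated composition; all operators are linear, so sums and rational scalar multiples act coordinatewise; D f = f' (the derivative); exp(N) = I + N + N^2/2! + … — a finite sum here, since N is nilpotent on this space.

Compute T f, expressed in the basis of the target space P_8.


g(x) = 2x^6 + 4x^5 + (16/3)x^4 + (112/27)x^3 + (46/27)x^2 + (28/81)x + 20/729

order-1 term: 4x^5 + (8/3)x^3
order-2 term: (10/3)x^4 + (4/3)x^2
order-3 term: (40/27)x^3 + (8/27)x
order-4 term: (10/27)x^2 + 2/81
order-5 term: (4/81)x
order-6 term: 2/729
the series for exp((1/3)D) f terminates at order 6
exp((1/3)D) f = 2x^6 + 4x^5 + (16/3)x^4 + (112/27)x^3 + (46/27)x^2 + (28/81)x + 20/729


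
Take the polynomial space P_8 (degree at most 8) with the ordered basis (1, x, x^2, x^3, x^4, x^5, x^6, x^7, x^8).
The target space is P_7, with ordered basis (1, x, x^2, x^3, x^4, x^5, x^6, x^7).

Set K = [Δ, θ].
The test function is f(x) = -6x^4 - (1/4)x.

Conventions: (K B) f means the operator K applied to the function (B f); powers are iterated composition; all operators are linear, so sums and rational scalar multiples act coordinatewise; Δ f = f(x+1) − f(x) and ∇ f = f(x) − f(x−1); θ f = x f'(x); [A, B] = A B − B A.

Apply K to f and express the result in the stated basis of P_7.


the image equals g(x) = -24x^3 - 72x^2 - 72x - 97/4

θ f = -24x^4 - (1/4)x
Δ θ f = -96x^3 - 144x^2 - 96x - 97/4
Δ f = -24x^3 - 36x^2 - 24x - 25/4
θ Δ f = -72x^3 - 72x^2 - 24x
[Δ, θ] f = -24x^3 - 72x^2 - 72x - 97/4


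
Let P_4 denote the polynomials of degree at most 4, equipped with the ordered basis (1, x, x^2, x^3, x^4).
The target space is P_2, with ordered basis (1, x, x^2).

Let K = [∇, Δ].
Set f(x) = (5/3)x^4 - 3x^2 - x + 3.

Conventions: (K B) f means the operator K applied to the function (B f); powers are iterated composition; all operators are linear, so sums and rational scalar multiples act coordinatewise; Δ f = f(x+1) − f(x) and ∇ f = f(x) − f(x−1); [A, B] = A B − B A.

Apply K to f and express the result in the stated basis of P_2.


the image equals g(x) = 0

Δ f = (20/3)x^3 + 10x^2 + (2/3)x - 7/3
∇ Δ f = 20x^2 - 8/3
∇ f = (20/3)x^3 - 10x^2 + (2/3)x + 1/3
Δ ∇ f = 20x^2 - 8/3
[∇, Δ] f = 0


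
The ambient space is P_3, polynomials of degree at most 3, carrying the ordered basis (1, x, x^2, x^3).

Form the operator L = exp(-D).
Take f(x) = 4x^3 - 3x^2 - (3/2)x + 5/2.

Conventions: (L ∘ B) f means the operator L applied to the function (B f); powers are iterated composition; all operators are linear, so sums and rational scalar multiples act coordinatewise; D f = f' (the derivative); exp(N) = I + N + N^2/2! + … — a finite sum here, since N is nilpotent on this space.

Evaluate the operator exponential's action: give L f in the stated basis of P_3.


the image equals g(x) = 4x^3 - 15x^2 + (33/2)x - 3

order-1 term: -12x^2 + 6x + 3/2
order-2 term: 12x - 3
order-3 term: -4
the series for exp(-D) f terminates at order 3
exp(-D) f = 4x^3 - 15x^2 + (33/2)x - 3


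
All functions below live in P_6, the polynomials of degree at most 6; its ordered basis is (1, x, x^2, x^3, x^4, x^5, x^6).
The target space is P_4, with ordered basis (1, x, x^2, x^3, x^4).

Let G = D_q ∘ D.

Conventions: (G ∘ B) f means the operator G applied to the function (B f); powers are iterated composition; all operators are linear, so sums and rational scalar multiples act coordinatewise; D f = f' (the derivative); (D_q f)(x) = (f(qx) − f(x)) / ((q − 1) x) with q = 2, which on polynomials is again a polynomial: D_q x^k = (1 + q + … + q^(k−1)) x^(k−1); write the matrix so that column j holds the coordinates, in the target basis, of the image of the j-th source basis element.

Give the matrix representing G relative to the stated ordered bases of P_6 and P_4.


the matrix is [[0, 0, 2, 0, 0, 0, 0]; [0, 0, 0, 9, 0, 0, 0]; [0, 0, 0, 0, 28, 0, 0]; [0, 0, 0, 0, 0, 75, 0]; [0, 0, 0, 0, 0, 0, 186]] (rows listed top to bottom)

image of 1: 0
image of x: 0
image of x^2: 2
image of x^3: 9x
image of x^4: 28x^2
image of x^5: 75x^3
image of x^6: 186x^4
each image's coordinates form column j of the matrix


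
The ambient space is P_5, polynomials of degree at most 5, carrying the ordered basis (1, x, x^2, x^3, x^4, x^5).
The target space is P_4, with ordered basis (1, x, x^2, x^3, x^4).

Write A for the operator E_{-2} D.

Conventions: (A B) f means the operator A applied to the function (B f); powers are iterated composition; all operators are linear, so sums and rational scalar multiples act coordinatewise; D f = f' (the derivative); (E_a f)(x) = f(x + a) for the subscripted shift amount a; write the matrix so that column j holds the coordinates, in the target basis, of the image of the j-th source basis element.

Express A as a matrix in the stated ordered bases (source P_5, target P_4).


the matrix is [[0, 1, -4, 12, -32, 80]; [0, 0, 2, -12, 48, -160]; [0, 0, 0, 3, -24, 120]; [0, 0, 0, 0, 4, -40]; [0, 0, 0, 0, 0, 5]] (rows listed top to bottom)

image of 1: 0
image of x: 1
image of x^2: 2x - 4
image of x^3: 3x^2 - 12x + 12
image of x^4: 4x^3 - 24x^2 + 48x - 32
image of x^5: 5x^4 - 40x^3 + 120x^2 - 160x + 80
each image's coordinates form column j of the matrix


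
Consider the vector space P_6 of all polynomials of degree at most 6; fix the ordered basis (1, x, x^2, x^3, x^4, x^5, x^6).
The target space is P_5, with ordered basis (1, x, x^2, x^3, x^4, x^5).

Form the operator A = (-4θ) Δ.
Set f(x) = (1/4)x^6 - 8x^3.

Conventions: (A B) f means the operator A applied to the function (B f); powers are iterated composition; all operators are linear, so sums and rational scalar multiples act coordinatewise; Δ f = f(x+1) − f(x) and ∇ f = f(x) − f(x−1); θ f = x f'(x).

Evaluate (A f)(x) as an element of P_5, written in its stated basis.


the result is g(x) = -30x^5 - 60x^4 - 60x^3 + 162x^2 + 90x

Δ f = (3/2)x^5 + (15/4)x^4 + 5x^3 - (81/4)x^2 - (45/2)x - 31/4
θ Δ f = (15/2)x^5 + 15x^4 + 15x^3 - (81/2)x^2 - (45/2)x
(-4θ) Δ f = -30x^5 - 60x^4 - 60x^3 + 162x^2 + 90x


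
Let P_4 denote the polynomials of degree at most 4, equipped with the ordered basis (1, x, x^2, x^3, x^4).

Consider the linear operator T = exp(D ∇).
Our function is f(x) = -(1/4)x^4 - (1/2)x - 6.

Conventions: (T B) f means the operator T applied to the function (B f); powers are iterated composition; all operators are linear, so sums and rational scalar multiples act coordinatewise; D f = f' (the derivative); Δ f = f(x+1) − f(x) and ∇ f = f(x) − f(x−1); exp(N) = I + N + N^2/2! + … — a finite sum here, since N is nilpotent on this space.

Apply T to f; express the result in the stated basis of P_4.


the image equals g(x) = -(1/4)x^4 - 3x^2 + (5/2)x - 10

order-1 term: -3x^2 + 3x - 1
order-2 term: -3
the series for exp(D ∇) f terminates at order 2
exp(D ∇) f = -(1/4)x^4 - 3x^2 + (5/2)x - 10


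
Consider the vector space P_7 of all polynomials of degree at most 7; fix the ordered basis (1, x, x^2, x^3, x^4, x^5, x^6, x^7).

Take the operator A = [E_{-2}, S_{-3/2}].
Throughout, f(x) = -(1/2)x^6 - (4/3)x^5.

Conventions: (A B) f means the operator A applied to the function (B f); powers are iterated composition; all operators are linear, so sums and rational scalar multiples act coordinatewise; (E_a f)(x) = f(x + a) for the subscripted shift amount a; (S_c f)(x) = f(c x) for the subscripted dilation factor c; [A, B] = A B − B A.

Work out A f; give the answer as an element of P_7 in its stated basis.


S_{-3/2} f = -(729/128)x^6 + (81/8)x^5
E_{-2} S_{-3/2} f = -(729/128)x^6 + (2511/32)x^5 - (14175/32)x^4 + (5265/4)x^3 - (17415/8)x^2 + (3807/2)x - 1377/2
E_{-2} f = -(1/2)x^6 + (14/3)x^5 - (50/3)x^4 + (80/3)x^3 - (40/3)x^2 - (32/3)x + 32/3
S_{-3/2} E_{-2} f = -(729/128)x^6 - (567/16)x^5 - (675/8)x^4 - 90x^3 - 30x^2 + 16x + 32/3
[E_{-2}, S_{-3/2}] f = (3645/32)x^5 - (11475/32)x^4 + (5625/4)x^3 - (17175/8)x^2 + (3775/2)x - 4195/6

g(x) = (3645/32)x^5 - (11475/32)x^4 + (5625/4)x^3 - (17175/8)x^2 + (3775/2)x - 4195/6


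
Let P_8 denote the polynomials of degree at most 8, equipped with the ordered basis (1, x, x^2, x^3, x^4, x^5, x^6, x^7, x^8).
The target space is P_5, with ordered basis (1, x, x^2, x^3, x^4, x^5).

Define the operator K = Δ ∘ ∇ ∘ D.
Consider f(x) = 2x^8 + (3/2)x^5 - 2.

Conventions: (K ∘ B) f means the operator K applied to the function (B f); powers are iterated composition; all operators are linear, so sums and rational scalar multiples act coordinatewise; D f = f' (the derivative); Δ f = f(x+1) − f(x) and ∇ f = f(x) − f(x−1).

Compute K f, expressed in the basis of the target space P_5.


g(x) = 672x^5 + 1120x^3 + 90x^2 + 224x + 15

D f = 16x^7 + (15/2)x^4
∇ D f = 112x^6 - 336x^5 + 560x^4 - 530x^3 + 291x^2 - 82x + 17/2
Δ (∇ ∘ D) f = 672x^5 + 1120x^3 + 90x^2 + 224x + 15
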